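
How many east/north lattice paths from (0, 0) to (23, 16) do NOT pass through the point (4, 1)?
Number of paths = 28431423390

Total paths from (0, 0) to (23, 16): C(39, 23) = 37711260990. Paths through (4, 1): (paths (0, 0) → (4, 1)) × (paths (4, 1) → (23, 16)) = C(5, 4) · C(34, 19) = 5 · 1855967520 = 9279837600. Avoidance count = 37711260990 − 9279837600 = 28431423390.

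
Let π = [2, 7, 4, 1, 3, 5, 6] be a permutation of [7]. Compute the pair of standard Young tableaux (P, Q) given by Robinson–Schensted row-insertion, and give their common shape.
P = [1, 3, 5, 6] / [2, 4] / [7];  Q = [1, 2, 6, 7] / [3, 5] / [4];  common shape = (4, 2, 1)

Row-insert the values π_1, π_2, … into P one at a time, bumping the leftmost entry strictly greater than the inserted value down to the next row. The recording tableau Q records, in position (i, j), the step at which that cell was added to P.
  Insert 2 (step 1): P = [2];  Q = [1]
  Insert 7 (step 2): P = [2, 7];  Q = [1, 2]
  Insert 4 (step 3): P = [2, 4] / [7];  Q = [1, 2] / [3]
  Insert 1 (step 4): P = [1, 4] / [2] / [7];  Q = [1, 2] / [3] / [4]
  Insert 3 (step 5): P = [1, 3] / [2, 4] / [7];  Q = [1, 2] / [3, 5] / [4]
  Insert 5 (step 6): P = [1, 3, 5] / [2, 4] / [7];  Q = [1, 2, 6] / [3, 5] / [4]
  Insert 6 (step 7): P = [1, 3, 5, 6] / [2, 4] / [7];  Q = [1, 2, 6, 7] / [3, 5] / [4]
Final shape: (4, 2, 1).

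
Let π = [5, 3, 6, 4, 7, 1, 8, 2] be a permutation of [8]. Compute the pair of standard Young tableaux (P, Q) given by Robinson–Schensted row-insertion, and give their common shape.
P = [1, 2, 7, 8] / [3, 4] / [5, 6];  Q = [1, 3, 5, 7] / [2, 4] / [6, 8];  common shape = (4, 2, 2)

Row-insert the values π_1, π_2, … into P one at a time, bumping the leftmost entry strictly greater than the inserted value down to the next row. The recording tableau Q records, in position (i, j), the step at which that cell was added to P.
  Insert 5 (step 1): P = [5];  Q = [1]
  Insert 3 (step 2): P = [3] / [5];  Q = [1] / [2]
  Insert 6 (step 3): P = [3, 6] / [5];  Q = [1, 3] / [2]
  Insert 4 (step 4): P = [3, 4] / [5, 6];  Q = [1, 3] / [2, 4]
  Insert 7 (step 5): P = [3, 4, 7] / [5, 6];  Q = [1, 3, 5] / [2, 4]
  Insert 1 (step 6): P = [1, 4, 7] / [3, 6] / [5];  Q = [1, 3, 5] / [2, 4] / [6]
  Insert 8 (step 7): P = [1, 4, 7, 8] / [3, 6] / [5];  Q = [1, 3, 5, 7] / [2, 4] / [6]
  Insert 2 (step 8): P = [1, 2, 7, 8] / [3, 4] / [5, 6];  Q = [1, 3, 5, 7] / [2, 4] / [6, 8]
Final shape: (4, 2, 2).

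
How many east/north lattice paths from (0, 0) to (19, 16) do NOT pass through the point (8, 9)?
Number of paths = 3286287510

Total paths from (0, 0) to (19, 16): C(35, 19) = 4059928950. Paths through (8, 9): (paths (0, 0) → (8, 9)) × (paths (8, 9) → (19, 16)) = C(17, 8) · C(18, 11) = 24310 · 31824 = 773641440. Avoidance count = 4059928950 − 773641440 = 3286287510.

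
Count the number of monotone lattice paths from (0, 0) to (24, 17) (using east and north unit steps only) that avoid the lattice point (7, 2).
Number of paths = 131218462530

Total paths from (0, 0) to (24, 17): C(41, 24) = 151584480450. Paths through (7, 2): (paths (0, 0) → (7, 2)) × (paths (7, 2) → (24, 17)) = C(9, 7) · C(32, 17) = 36 · 565722720 = 20366017920. Avoidance count = 151584480450 − 20366017920 = 131218462530.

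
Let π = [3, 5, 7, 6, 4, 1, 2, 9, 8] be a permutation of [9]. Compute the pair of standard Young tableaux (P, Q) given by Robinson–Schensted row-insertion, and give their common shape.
P = [1, 2, 6, 8] / [3, 4, 9] / [5] / [7];  Q = [1, 2, 3, 8] / [4, 7, 9] / [5] / [6];  common shape = (4, 3, 1, 1)

Row-insert the values π_1, π_2, … into P one at a time, bumping the leftmost entry strictly greater than the inserted value down to the next row. The recording tableau Q records, in position (i, j), the step at which that cell was added to P.
  Insert 3 (step 1): P = [3];  Q = [1]
  Insert 5 (step 2): P = [3, 5];  Q = [1, 2]
  Insert 7 (step 3): P = [3, 5, 7];  Q = [1, 2, 3]
  Insert 6 (step 4): P = [3, 5, 6] / [7];  Q = [1, 2, 3] / [4]
  Insert 4 (step 5): P = [3, 4, 6] / [5] / [7];  Q = [1, 2, 3] / [4] / [5]
  Insert 1 (step 6): P = [1, 4, 6] / [3] / [5] / [7];  Q = [1, 2, 3] / [4] / [5] / [6]
  Insert 2 (step 7): P = [1, 2, 6] / [3, 4] / [5] / [7];  Q = [1, 2, 3] / [4, 7] / [5] / [6]
  Insert 9 (step 8): P = [1, 2, 6, 9] / [3, 4] / [5] / [7];  Q = [1, 2, 3, 8] / [4, 7] / [5] / [6]
  Insert 8 (step 9): P = [1, 2, 6, 8] / [3, 4, 9] / [5] / [7];  Q = [1, 2, 3, 8] / [4, 7, 9] / [5] / [6]
Final shape: (4, 3, 1, 1).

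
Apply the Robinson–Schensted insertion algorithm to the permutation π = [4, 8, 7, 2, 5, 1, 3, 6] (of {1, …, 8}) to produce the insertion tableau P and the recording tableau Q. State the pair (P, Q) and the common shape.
P = [1, 3, 6] / [2, 5] / [4, 7] / [8];  Q = [1, 2, 8] / [3, 5] / [4, 7] / [6];  common shape = (3, 2, 2, 1)

Row-insert the values π_1, π_2, … into P one at a time, bumping the leftmost entry strictly greater than the inserted value down to the next row. The recording tableau Q records, in position (i, j), the step at which that cell was added to P.
  Insert 4 (step 1): P = [4];  Q = [1]
  Insert 8 (step 2): P = [4, 8];  Q = [1, 2]
  Insert 7 (step 3): P = [4, 7] / [8];  Q = [1, 2] / [3]
  Insert 2 (step 4): P = [2, 7] / [4] / [8];  Q = [1, 2] / [3] / [4]
  Insert 5 (step 5): P = [2, 5] / [4, 7] / [8];  Q = [1, 2] / [3, 5] / [4]
  Insert 1 (step 6): P = [1, 5] / [2, 7] / [4] / [8];  Q = [1, 2] / [3, 5] / [4] / [6]
  Insert 3 (step 7): P = [1, 3] / [2, 5] / [4, 7] / [8];  Q = [1, 2] / [3, 5] / [4, 7] / [6]
  Insert 6 (step 8): P = [1, 3, 6] / [2, 5] / [4, 7] / [8];  Q = [1, 2, 8] / [3, 5] / [4, 7] / [6]
Final shape: (3, 2, 2, 1).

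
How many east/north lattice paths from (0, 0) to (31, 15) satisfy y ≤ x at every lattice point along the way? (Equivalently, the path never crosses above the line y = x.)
Number of paths = 271861216539

By the reflection principle (André's argument), the number of monotone paths to (31, 15) with n ≤ m that never go above y = x is C(46, 31) − C(46, 32) = 511738760544 − 239877544005 = 271861216539.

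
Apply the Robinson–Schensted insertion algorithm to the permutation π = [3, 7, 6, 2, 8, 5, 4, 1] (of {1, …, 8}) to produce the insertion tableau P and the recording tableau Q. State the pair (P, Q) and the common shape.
P = [1, 4, 8] / [2, 5] / [3] / [6] / [7];  Q = [1, 2, 5] / [3, 6] / [4] / [7] / [8];  common shape = (3, 2, 1, 1, 1)

Row-insert the values π_1, π_2, … into P one at a time, bumping the leftmost entry strictly greater than the inserted value down to the next row. The recording tableau Q records, in position (i, j), the step at which that cell was added to P.
  Insert 3 (step 1): P = [3];  Q = [1]
  Insert 7 (step 2): P = [3, 7];  Q = [1, 2]
  Insert 6 (step 3): P = [3, 6] / [7];  Q = [1, 2] / [3]
  Insert 2 (step 4): P = [2, 6] / [3] / [7];  Q = [1, 2] / [3] / [4]
  Insert 8 (step 5): P = [2, 6, 8] / [3] / [7];  Q = [1, 2, 5] / [3] / [4]
  Insert 5 (step 6): P = [2, 5, 8] / [3, 6] / [7];  Q = [1, 2, 5] / [3, 6] / [4]
  Insert 4 (step 7): P = [2, 4, 8] / [3, 5] / [6] / [7];  Q = [1, 2, 5] / [3, 6] / [4] / [7]
  Insert 1 (step 8): P = [1, 4, 8] / [2, 5] / [3] / [6] / [7];  Q = [1, 2, 5] / [3, 6] / [4] / [7] / [8]
Final shape: (3, 2, 1, 1, 1).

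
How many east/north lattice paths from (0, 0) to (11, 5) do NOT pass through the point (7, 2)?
Number of paths = 3108

Total paths from (0, 0) to (11, 5): C(16, 11) = 4368. Paths through (7, 2): (paths (0, 0) → (7, 2)) × (paths (7, 2) → (11, 5)) = C(9, 7) · C(7, 4) = 36 · 35 = 1260. Avoidance count = 4368 − 1260 = 3108.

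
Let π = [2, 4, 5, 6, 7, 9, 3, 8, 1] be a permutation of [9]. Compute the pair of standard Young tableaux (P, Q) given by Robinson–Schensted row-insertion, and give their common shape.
P = [1, 3, 5, 6, 7, 8] / [2, 9] / [4];  Q = [1, 2, 3, 4, 5, 6] / [7, 8] / [9];  common shape = (6, 2, 1)

Row-insert the values π_1, π_2, … into P one at a time, bumping the leftmost entry strictly greater than the inserted value down to the next row. The recording tableau Q records, in position (i, j), the step at which that cell was added to P.
  Insert 2 (step 1): P = [2];  Q = [1]
  Insert 4 (step 2): P = [2, 4];  Q = [1, 2]
  Insert 5 (step 3): P = [2, 4, 5];  Q = [1, 2, 3]
  Insert 6 (step 4): P = [2, 4, 5, 6];  Q = [1, 2, 3, 4]
  Insert 7 (step 5): P = [2, 4, 5, 6, 7];  Q = [1, 2, 3, 4, 5]
  Insert 9 (step 6): P = [2, 4, 5, 6, 7, 9];  Q = [1, 2, 3, 4, 5, 6]
  Insert 3 (step 7): P = [2, 3, 5, 6, 7, 9] / [4];  Q = [1, 2, 3, 4, 5, 6] / [7]
  Insert 8 (step 8): P = [2, 3, 5, 6, 7, 8] / [4, 9];  Q = [1, 2, 3, 4, 5, 6] / [7, 8]
  Insert 1 (step 9): P = [1, 3, 5, 6, 7, 8] / [2, 9] / [4];  Q = [1, 2, 3, 4, 5, 6] / [7, 8] / [9]
Final shape: (6, 2, 1).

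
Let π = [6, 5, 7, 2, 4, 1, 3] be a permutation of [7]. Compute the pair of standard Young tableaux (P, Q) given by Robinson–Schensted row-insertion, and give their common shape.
P = [1, 3] / [2, 4] / [5, 7] / [6];  Q = [1, 3] / [2, 5] / [4, 7] / [6];  common shape = (2, 2, 2, 1)

Row-insert the values π_1, π_2, … into P one at a time, bumping the leftmost entry strictly greater than the inserted value down to the next row. The recording tableau Q records, in position (i, j), the step at which that cell was added to P.
  Insert 6 (step 1): P = [6];  Q = [1]
  Insert 5 (step 2): P = [5] / [6];  Q = [1] / [2]
  Insert 7 (step 3): P = [5, 7] / [6];  Q = [1, 3] / [2]
  Insert 2 (step 4): P = [2, 7] / [5] / [6];  Q = [1, 3] / [2] / [4]
  Insert 4 (step 5): P = [2, 4] / [5, 7] / [6];  Q = [1, 3] / [2, 5] / [4]
  Insert 1 (step 6): P = [1, 4] / [2, 7] / [5] / [6];  Q = [1, 3] / [2, 5] / [4] / [6]
  Insert 3 (step 7): P = [1, 3] / [2, 4] / [5, 7] / [6];  Q = [1, 3] / [2, 5] / [4, 7] / [6]
Final shape: (2, 2, 2, 1).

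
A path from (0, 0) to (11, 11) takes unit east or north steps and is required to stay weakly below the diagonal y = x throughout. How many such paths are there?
Number of paths = 58786

By the reflection principle (André's argument), the number of monotone paths to (11, 11) with n ≤ m that never go above y = x is C(22, 11) − C(22, 12) = 705432 − 646646 = 58786.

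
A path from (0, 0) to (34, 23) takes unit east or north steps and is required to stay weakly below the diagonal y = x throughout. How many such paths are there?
Number of paths = 1820529677650320

By the reflection principle (André's argument), the number of monotone paths to (34, 23) with n ≤ m that never go above y = x is C(57, 34) − C(57, 35) = 5309878226480100 − 3489348548829780 = 1820529677650320.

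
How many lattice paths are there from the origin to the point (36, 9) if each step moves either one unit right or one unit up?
Number of paths = 886163135

A monotone lattice path from (0, 0) to (36, 9) consists of 36 east steps and 9 north steps in some order, so it is determined by which 36 of the 45 steps are east. The count is C(45, 36) = 886163135.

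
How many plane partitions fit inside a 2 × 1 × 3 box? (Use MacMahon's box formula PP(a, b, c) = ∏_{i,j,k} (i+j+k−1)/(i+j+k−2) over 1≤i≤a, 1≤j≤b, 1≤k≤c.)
PP(2, 1, 3) = 10

Evaluate the triple product over i = 1..2, j = 1..1, k = 1..3. The factors are (2/1) · (3/2) · (4/3) · (3/2) · (4/3) · (5/4). The numerators and denominators telescope so the product is an integer; carrying out the multiplication exactly gives PP(2, 1, 3) = 10.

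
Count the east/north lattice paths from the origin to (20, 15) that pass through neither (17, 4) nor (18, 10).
Number of paths = 2971059105

Inclusion–exclusion. Total paths: C(35, 20) = 3247943160. Through P₁: C(21, 17)·C(14, 3) = 2178540. Through P₂: C(28, 18)·C(7, 2) = 275585310. Since P₁ is strictly southwest of P₂, a monotone path through both must visit P₁ then P₂; paths through both = C(21, 17)·C(7, 1)·C(7, 2) = 879795. Avoid both = 3247943160 − 2178540 − 275585310 + 879795 = 2971059105.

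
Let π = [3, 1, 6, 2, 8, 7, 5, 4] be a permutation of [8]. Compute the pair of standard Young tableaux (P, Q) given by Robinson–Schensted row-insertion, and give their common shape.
P = [1, 2, 4] / [3, 5, 7] / [6] / [8];  Q = [1, 3, 5] / [2, 4, 6] / [7] / [8];  common shape = (3, 3, 1, 1)

Row-insert the values π_1, π_2, … into P one at a time, bumping the leftmost entry strictly greater than the inserted value down to the next row. The recording tableau Q records, in position (i, j), the step at which that cell was added to P.
  Insert 3 (step 1): P = [3];  Q = [1]
  Insert 1 (step 2): P = [1] / [3];  Q = [1] / [2]
  Insert 6 (step 3): P = [1, 6] / [3];  Q = [1, 3] / [2]
  Insert 2 (step 4): P = [1, 2] / [3, 6];  Q = [1, 3] / [2, 4]
  Insert 8 (step 5): P = [1, 2, 8] / [3, 6];  Q = [1, 3, 5] / [2, 4]
  Insert 7 (step 6): P = [1, 2, 7] / [3, 6, 8];  Q = [1, 3, 5] / [2, 4, 6]
  Insert 5 (step 7): P = [1, 2, 5] / [3, 6, 7] / [8];  Q = [1, 3, 5] / [2, 4, 6] / [7]
  Insert 4 (step 8): P = [1, 2, 4] / [3, 5, 7] / [6] / [8];  Q = [1, 3, 5] / [2, 4, 6] / [7] / [8]
Final shape: (3, 3, 1, 1).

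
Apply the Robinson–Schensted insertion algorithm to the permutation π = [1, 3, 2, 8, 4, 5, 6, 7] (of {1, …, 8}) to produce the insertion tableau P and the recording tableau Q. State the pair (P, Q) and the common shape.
P = [1, 2, 4, 5, 6, 7] / [3, 8];  Q = [1, 2, 4, 6, 7, 8] / [3, 5];  common shape = (6, 2)

Row-insert the values π_1, π_2, … into P one at a time, bumping the leftmost entry strictly greater than the inserted value down to the next row. The recording tableau Q records, in position (i, j), the step at which that cell was added to P.
  Insert 1 (step 1): P = [1];  Q = [1]
  Insert 3 (step 2): P = [1, 3];  Q = [1, 2]
  Insert 2 (step 3): P = [1, 2] / [3];  Q = [1, 2] / [3]
  Insert 8 (step 4): P = [1, 2, 8] / [3];  Q = [1, 2, 4] / [3]
  Insert 4 (step 5): P = [1, 2, 4] / [3, 8];  Q = [1, 2, 4] / [3, 5]
  Insert 5 (step 6): P = [1, 2, 4, 5] / [3, 8];  Q = [1, 2, 4, 6] / [3, 5]
  Insert 6 (step 7): P = [1, 2, 4, 5, 6] / [3, 8];  Q = [1, 2, 4, 6, 7] / [3, 5]
  Insert 7 (step 8): P = [1, 2, 4, 5, 6, 7] / [3, 8];  Q = [1, 2, 4, 6, 7, 8] / [3, 5]
Final shape: (6, 2).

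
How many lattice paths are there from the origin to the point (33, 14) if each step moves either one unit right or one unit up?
Number of paths = 341643774795

A monotone lattice path from (0, 0) to (33, 14) consists of 33 east steps and 14 north steps in some order, so it is determined by which 33 of the 47 steps are east. The count is C(47, 33) = 341643774795.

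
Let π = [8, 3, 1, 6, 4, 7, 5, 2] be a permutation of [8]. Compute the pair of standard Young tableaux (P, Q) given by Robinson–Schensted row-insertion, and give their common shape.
P = [1, 2, 5] / [3, 4, 7] / [6] / [8];  Q = [1, 4, 6] / [2, 5, 7] / [3] / [8];  common shape = (3, 3, 1, 1)

Row-insert the values π_1, π_2, … into P one at a time, bumping the leftmost entry strictly greater than the inserted value down to the next row. The recording tableau Q records, in position (i, j), the step at which that cell was added to P.
  Insert 8 (step 1): P = [8];  Q = [1]
  Insert 3 (step 2): P = [3] / [8];  Q = [1] / [2]
  Insert 1 (step 3): P = [1] / [3] / [8];  Q = [1] / [2] / [3]
  Insert 6 (step 4): P = [1, 6] / [3] / [8];  Q = [1, 4] / [2] / [3]
  Insert 4 (step 5): P = [1, 4] / [3, 6] / [8];  Q = [1, 4] / [2, 5] / [3]
  Insert 7 (step 6): P = [1, 4, 7] / [3, 6] / [8];  Q = [1, 4, 6] / [2, 5] / [3]
  Insert 5 (step 7): P = [1, 4, 5] / [3, 6, 7] / [8];  Q = [1, 4, 6] / [2, 5, 7] / [3]
  Insert 2 (step 8): P = [1, 2, 5] / [3, 4, 7] / [6] / [8];  Q = [1, 4, 6] / [2, 5, 7] / [3] / [8]
Final shape: (3, 3, 1, 1).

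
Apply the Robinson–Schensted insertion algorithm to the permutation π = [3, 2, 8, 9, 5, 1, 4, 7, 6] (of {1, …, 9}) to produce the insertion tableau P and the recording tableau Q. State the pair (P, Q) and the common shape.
P = [1, 4, 6] / [2, 5, 7] / [3, 8, 9];  Q = [1, 3, 4] / [2, 5, 8] / [6, 7, 9];  common shape = (3, 3, 3)

Row-insert the values π_1, π_2, … into P one at a time, bumping the leftmost entry strictly greater than the inserted value down to the next row. The recording tableau Q records, in position (i, j), the step at which that cell was added to P.
  Insert 3 (step 1): P = [3];  Q = [1]
  Insert 2 (step 2): P = [2] / [3];  Q = [1] / [2]
  Insert 8 (step 3): P = [2, 8] / [3];  Q = [1, 3] / [2]
  Insert 9 (step 4): P = [2, 8, 9] / [3];  Q = [1, 3, 4] / [2]
  Insert 5 (step 5): P = [2, 5, 9] / [3, 8];  Q = [1, 3, 4] / [2, 5]
  Insert 1 (step 6): P = [1, 5, 9] / [2, 8] / [3];  Q = [1, 3, 4] / [2, 5] / [6]
  Insert 4 (step 7): P = [1, 4, 9] / [2, 5] / [3, 8];  Q = [1, 3, 4] / [2, 5] / [6, 7]
  Insert 7 (step 8): P = [1, 4, 7] / [2, 5, 9] / [3, 8];  Q = [1, 3, 4] / [2, 5, 8] / [6, 7]
  Insert 6 (step 9): P = [1, 4, 6] / [2, 5, 7] / [3, 8, 9];  Q = [1, 3, 4] / [2, 5, 8] / [6, 7, 9]
Final shape: (3, 3, 3).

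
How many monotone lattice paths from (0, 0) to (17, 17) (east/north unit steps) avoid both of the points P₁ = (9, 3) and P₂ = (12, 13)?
Number of paths = 1615946940

Inclusion–exclusion. Total paths: C(34, 17) = 2333606220. Through P₁: C(12, 9)·C(22, 8) = 70349400. Through P₂: C(25, 12)·C(9, 5) = 655237800. Since P₁ is strictly southwest of P₂, a monotone path through both must visit P₁ then P₂; paths through both = C(12, 9)·C(13, 3)·C(9, 5) = 7927920. Avoid both = 2333606220 − 70349400 − 655237800 + 7927920 = 1615946940.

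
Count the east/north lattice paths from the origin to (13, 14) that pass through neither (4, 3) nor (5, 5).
Number of paths = 10606130

Inclusion–exclusion. Total paths: C(27, 13) = 20058300. Through P₁: C(7, 4)·C(20, 9) = 5878600. Through P₂: C(10, 5)·C(17, 8) = 6126120. Since P₁ is strictly southwest of P₂, a monotone path through both must visit P₁ then P₂; paths through both = C(7, 4)·C(3, 1)·C(17, 8) = 2552550. Avoid both = 20058300 − 5878600 − 6126120 + 2552550 = 10606130.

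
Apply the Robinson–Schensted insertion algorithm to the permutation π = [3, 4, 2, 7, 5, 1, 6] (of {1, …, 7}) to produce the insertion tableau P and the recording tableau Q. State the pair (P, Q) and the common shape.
P = [1, 4, 5, 6] / [2, 7] / [3];  Q = [1, 2, 4, 7] / [3, 5] / [6];  common shape = (4, 2, 1)

Row-insert the values π_1, π_2, … into P one at a time, bumping the leftmost entry strictly greater than the inserted value down to the next row. The recording tableau Q records, in position (i, j), the step at which that cell was added to P.
  Insert 3 (step 1): P = [3];  Q = [1]
  Insert 4 (step 2): P = [3, 4];  Q = [1, 2]
  Insert 2 (step 3): P = [2, 4] / [3];  Q = [1, 2] / [3]
  Insert 7 (step 4): P = [2, 4, 7] / [3];  Q = [1, 2, 4] / [3]
  Insert 5 (step 5): P = [2, 4, 5] / [3, 7];  Q = [1, 2, 4] / [3, 5]
  Insert 1 (step 6): P = [1, 4, 5] / [2, 7] / [3];  Q = [1, 2, 4] / [3, 5] / [6]
  Insert 6 (step 7): P = [1, 4, 5, 6] / [2, 7] / [3];  Q = [1, 2, 4, 7] / [3, 5] / [6]
Final shape: (4, 2, 1).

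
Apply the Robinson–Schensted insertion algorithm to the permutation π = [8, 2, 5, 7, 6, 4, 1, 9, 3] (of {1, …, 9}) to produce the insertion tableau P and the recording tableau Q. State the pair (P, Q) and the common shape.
P = [1, 3, 6, 9] / [2, 4] / [5] / [7] / [8];  Q = [1, 3, 4, 8] / [2, 9] / [5] / [6] / [7];  common shape = (4, 2, 1, 1, 1)

Row-insert the values π_1, π_2, … into P one at a time, bumping the leftmost entry strictly greater than the inserted value down to the next row. The recording tableau Q records, in position (i, j), the step at which that cell was added to P.
  Insert 8 (step 1): P = [8];  Q = [1]
  Insert 2 (step 2): P = [2] / [8];  Q = [1] / [2]
  Insert 5 (step 3): P = [2, 5] / [8];  Q = [1, 3] / [2]
  Insert 7 (step 4): P = [2, 5, 7] / [8];  Q = [1, 3, 4] / [2]
  Insert 6 (step 5): P = [2, 5, 6] / [7] / [8];  Q = [1, 3, 4] / [2] / [5]
  Insert 4 (step 6): P = [2, 4, 6] / [5] / [7] / [8];  Q = [1, 3, 4] / [2] / [5] / [6]
  Insert 1 (step 7): P = [1, 4, 6] / [2] / [5] / [7] / [8];  Q = [1, 3, 4] / [2] / [5] / [6] / [7]
  Insert 9 (step 8): P = [1, 4, 6, 9] / [2] / [5] / [7] / [8];  Q = [1, 3, 4, 8] / [2] / [5] / [6] / [7]
  Insert 3 (step 9): P = [1, 3, 6, 9] / [2, 4] / [5] / [7] / [8];  Q = [1, 3, 4, 8] / [2, 9] / [5] / [6] / [7]
Final shape: (4, 2, 1, 1, 1).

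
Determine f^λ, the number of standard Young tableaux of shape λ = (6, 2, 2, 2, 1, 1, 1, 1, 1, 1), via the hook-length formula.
# SYT of shape (6, 2, 2, 2, 1, 1, 1, 1, 1, 1) = 714714

Hook-length formula: f^λ = n! / Π hook(c), product over all cells c of the Young diagram. For λ = (6, 2, 2, 2, 1, 1, 1, 1, 1, 1), n = 18 boxes. Hook lengths by row (left-to-right, top-to-bottom): [15, 8, 4, 3, 2, 1]; [10, 3]; [9, 2]; [8, 1]; [6]; [5]; [4]; [3]; [2]; [1]. Product of hooks = 8957952000. So f^λ = 18! / 8957952000 = 6402373705728000 / 8957952000 = 714714.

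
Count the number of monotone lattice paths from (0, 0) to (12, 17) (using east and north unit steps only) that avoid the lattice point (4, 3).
Number of paths = 40703985

Total paths from (0, 0) to (12, 17): C(29, 12) = 51895935. Paths through (4, 3): (paths (0, 0) → (4, 3)) × (paths (4, 3) → (12, 17)) = C(7, 4) · C(22, 8) = 35 · 319770 = 11191950. Avoidance count = 51895935 − 11191950 = 40703985.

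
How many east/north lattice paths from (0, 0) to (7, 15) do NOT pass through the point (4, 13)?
Number of paths = 146744

Total paths from (0, 0) to (7, 15): C(22, 7) = 170544. Paths through (4, 13): (paths (0, 0) → (4, 13)) × (paths (4, 13) → (7, 15)) = C(17, 4) · C(5, 3) = 2380 · 10 = 23800. Avoidance count = 170544 − 23800 = 146744.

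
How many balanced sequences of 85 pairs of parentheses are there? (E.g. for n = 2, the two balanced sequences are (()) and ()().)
C_85 = 1063353702922273835973036658043476458723103404520

These balanced parentheses are counted by the Catalan number C_n = (1/(n + 1)) · C(2n, n). For n = 85: C_85 = (1/86) · C(170, 85) = 91448418451315549893681152591738975450186892788720/86 = 1063353702922273835973036658043476458723103404520.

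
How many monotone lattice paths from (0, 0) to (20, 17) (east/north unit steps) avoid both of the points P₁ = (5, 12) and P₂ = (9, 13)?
Number of paths = 15172684758

Inclusion–exclusion. Total paths: C(37, 20) = 15905368710. Through P₁: C(17, 5)·C(20, 15) = 95938752. Through P₂: C(22, 9)·C(15, 11) = 678978300. Since P₁ is strictly southwest of P₂, a monotone path through both must visit P₁ then P₂; paths through both = C(17, 5)·C(5, 4)·C(15, 11) = 42233100. Avoid both = 15905368710 − 95938752 − 678978300 + 42233100 = 15172684758.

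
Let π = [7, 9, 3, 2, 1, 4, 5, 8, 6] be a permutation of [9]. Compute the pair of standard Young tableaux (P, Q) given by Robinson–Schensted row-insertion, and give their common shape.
P = [1, 4, 5, 6] / [2, 8] / [3, 9] / [7];  Q = [1, 2, 7, 8] / [3, 6] / [4, 9] / [5];  common shape = (4, 2, 2, 1)

Row-insert the values π_1, π_2, … into P one at a time, bumping the leftmost entry strictly greater than the inserted value down to the next row. The recording tableau Q records, in position (i, j), the step at which that cell was added to P.
  Insert 7 (step 1): P = [7];  Q = [1]
  Insert 9 (step 2): P = [7, 9];  Q = [1, 2]
  Insert 3 (step 3): P = [3, 9] / [7];  Q = [1, 2] / [3]
  Insert 2 (step 4): P = [2, 9] / [3] / [7];  Q = [1, 2] / [3] / [4]
  Insert 1 (step 5): P = [1, 9] / [2] / [3] / [7];  Q = [1, 2] / [3] / [4] / [5]
  Insert 4 (step 6): P = [1, 4] / [2, 9] / [3] / [7];  Q = [1, 2] / [3, 6] / [4] / [5]
  Insert 5 (step 7): P = [1, 4, 5] / [2, 9] / [3] / [7];  Q = [1, 2, 7] / [3, 6] / [4] / [5]
  Insert 8 (step 8): P = [1, 4, 5, 8] / [2, 9] / [3] / [7];  Q = [1, 2, 7, 8] / [3, 6] / [4] / [5]
  Insert 6 (step 9): P = [1, 4, 5, 6] / [2, 8] / [3, 9] / [7];  Q = [1, 2, 7, 8] / [3, 6] / [4, 9] / [5]
Final shape: (4, 2, 2, 1).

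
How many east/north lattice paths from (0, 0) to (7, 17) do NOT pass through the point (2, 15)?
Number of paths = 343248

Total paths from (0, 0) to (7, 17): C(24, 7) = 346104. Paths through (2, 15): (paths (0, 0) → (2, 15)) × (paths (2, 15) → (7, 17)) = C(17, 2) · C(7, 5) = 136 · 21 = 2856. Avoidance count = 346104 − 2856 = 343248.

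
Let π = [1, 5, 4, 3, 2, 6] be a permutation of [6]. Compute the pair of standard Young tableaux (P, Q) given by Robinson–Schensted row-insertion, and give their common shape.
P = [1, 2, 6] / [3] / [4] / [5];  Q = [1, 2, 6] / [3] / [4] / [5];  common shape = (3, 1, 1, 1)

Row-insert the values π_1, π_2, … into P one at a time, bumping the leftmost entry strictly greater than the inserted value down to the next row. The recording tableau Q records, in position (i, j), the step at which that cell was added to P.
  Insert 1 (step 1): P = [1];  Q = [1]
  Insert 5 (step 2): P = [1, 5];  Q = [1, 2]
  Insert 4 (step 3): P = [1, 4] / [5];  Q = [1, 2] / [3]
  Insert 3 (step 4): P = [1, 3] / [4] / [5];  Q = [1, 2] / [3] / [4]
  Insert 2 (step 5): P = [1, 2] / [3] / [4] / [5];  Q = [1, 2] / [3] / [4] / [5]
  Insert 6 (step 6): P = [1, 2, 6] / [3] / [4] / [5];  Q = [1, 2, 6] / [3] / [4] / [5]
Final shape: (3, 1, 1, 1).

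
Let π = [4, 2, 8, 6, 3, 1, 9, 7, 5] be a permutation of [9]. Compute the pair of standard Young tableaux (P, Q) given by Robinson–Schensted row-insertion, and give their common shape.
P = [1, 3, 5] / [2, 6, 7] / [4, 9] / [8];  Q = [1, 3, 7] / [2, 4, 8] / [5, 9] / [6];  common shape = (3, 3, 2, 1)

Row-insert the values π_1, π_2, … into P one at a time, bumping the leftmost entry strictly greater than the inserted value down to the next row. The recording tableau Q records, in position (i, j), the step at which that cell was added to P.
  Insert 4 (step 1): P = [4];  Q = [1]
  Insert 2 (step 2): P = [2] / [4];  Q = [1] / [2]
  Insert 8 (step 3): P = [2, 8] / [4];  Q = [1, 3] / [2]
  Insert 6 (step 4): P = [2, 6] / [4, 8];  Q = [1, 3] / [2, 4]
  Insert 3 (step 5): P = [2, 3] / [4, 6] / [8];  Q = [1, 3] / [2, 4] / [5]
  Insert 1 (step 6): P = [1, 3] / [2, 6] / [4] / [8];  Q = [1, 3] / [2, 4] / [5] / [6]
  Insert 9 (step 7): P = [1, 3, 9] / [2, 6] / [4] / [8];  Q = [1, 3, 7] / [2, 4] / [5] / [6]
  Insert 7 (step 8): P = [1, 3, 7] / [2, 6, 9] / [4] / [8];  Q = [1, 3, 7] / [2, 4, 8] / [5] / [6]
  Insert 5 (step 9): P = [1, 3, 5] / [2, 6, 7] / [4, 9] / [8];  Q = [1, 3, 7] / [2, 4, 8] / [5, 9] / [6]
Final shape: (3, 3, 2, 1).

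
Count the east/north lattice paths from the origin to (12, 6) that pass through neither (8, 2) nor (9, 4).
Number of paths = 9614

Inclusion–exclusion. Total paths: C(18, 12) = 18564. Through P₁: C(10, 8)·C(8, 4) = 3150. Through P₂: C(13, 9)·C(5, 3) = 7150. Since P₁ is strictly southwest of P₂, a monotone path through both must visit P₁ then P₂; paths through both = C(10, 8)·C(3, 1)·C(5, 3) = 1350. Avoid both = 18564 − 3150 − 7150 + 1350 = 9614.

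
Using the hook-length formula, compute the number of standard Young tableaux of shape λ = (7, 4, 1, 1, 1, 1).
# SYT of shape (7, 4, 1, 1, 1, 1) = 75075

Hook-length formula: f^λ = n! / Π hook(c), product over all cells c of the Young diagram. For λ = (7, 4, 1, 1, 1, 1), n = 15 boxes. Hook lengths by row (left-to-right, top-to-bottom): [12, 7, 6, 5, 3, 2, 1]; [8, 3, 2, 1]; [4]; [3]; [2]; [1]. Product of hooks = 17418240. So f^λ = 15! / 17418240 = 1307674368000 / 17418240 = 75075.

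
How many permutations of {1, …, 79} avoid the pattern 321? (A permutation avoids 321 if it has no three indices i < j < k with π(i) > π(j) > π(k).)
C_79 = 289450081175264899454283846029490767264392230

These 321-avoiding permutations are counted by the Catalan number C_n = (1/(n + 1)) · C(2n, n). For n = 79: C_79 = (1/80) · C(158, 79) = 23156006494021191956342707682359261381151378400/80 = 289450081175264899454283846029490767264392230.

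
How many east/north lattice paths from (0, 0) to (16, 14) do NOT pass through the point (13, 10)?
Number of paths = 105380365

Total paths from (0, 0) to (16, 14): C(30, 16) = 145422675. Paths through (13, 10): (paths (0, 0) → (13, 10)) × (paths (13, 10) → (16, 14)) = C(23, 13) · C(7, 3) = 1144066 · 35 = 40042310. Avoidance count = 145422675 − 40042310 = 105380365.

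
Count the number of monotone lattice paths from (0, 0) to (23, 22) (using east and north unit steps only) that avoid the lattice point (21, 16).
Number of paths = 3756193673040

Total paths from (0, 0) to (23, 22): C(45, 23) = 4116715363800. Paths through (21, 16): (paths (0, 0) → (21, 16)) × (paths (21, 16) → (23, 22)) = C(37, 21) · C(8, 2) = 12875774670 · 28 = 360521690760. Avoidance count = 4116715363800 − 360521690760 = 3756193673040.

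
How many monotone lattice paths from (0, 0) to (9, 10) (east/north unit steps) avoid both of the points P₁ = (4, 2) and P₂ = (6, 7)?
Number of paths = 45053

Inclusion–exclusion. Total paths: C(19, 9) = 92378. Through P₁: C(6, 4)·C(13, 5) = 19305. Through P₂: C(13, 6)·C(6, 3) = 34320. Since P₁ is strictly southwest of P₂, a monotone path through both must visit P₁ then P₂; paths through both = C(6, 4)·C(7, 2)·C(6, 3) = 6300. Avoid both = 92378 − 19305 − 34320 + 6300 = 45053.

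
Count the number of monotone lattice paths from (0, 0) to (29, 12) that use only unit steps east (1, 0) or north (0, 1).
Number of paths = 7898654920

A monotone lattice path from (0, 0) to (29, 12) consists of 29 east steps and 12 north steps in some order, so it is determined by which 29 of the 41 steps are east. The count is C(41, 29) = 7898654920.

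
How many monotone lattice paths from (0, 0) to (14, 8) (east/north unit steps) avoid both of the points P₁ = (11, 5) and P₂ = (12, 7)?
Number of paths = 120558

Inclusion–exclusion. Total paths: C(22, 14) = 319770. Through P₁: C(16, 11)·C(6, 3) = 87360. Through P₂: C(19, 12)·C(3, 2) = 151164. Since P₁ is strictly southwest of P₂, a monotone path through both must visit P₁ then P₂; paths through both = C(16, 11)·C(3, 1)·C(3, 2) = 39312. Avoid both = 319770 − 87360 − 151164 + 39312 = 120558.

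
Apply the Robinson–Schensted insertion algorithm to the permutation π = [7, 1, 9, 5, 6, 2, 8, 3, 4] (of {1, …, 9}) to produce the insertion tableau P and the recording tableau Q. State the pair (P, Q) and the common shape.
P = [1, 2, 3, 4] / [5, 6, 8] / [7, 9];  Q = [1, 3, 5, 7] / [2, 4, 9] / [6, 8];  common shape = (4, 3, 2)

Row-insert the values π_1, π_2, … into P one at a time, bumping the leftmost entry strictly greater than the inserted value down to the next row. The recording tableau Q records, in position (i, j), the step at which that cell was added to P.
  Insert 7 (step 1): P = [7];  Q = [1]
  Insert 1 (step 2): P = [1] / [7];  Q = [1] / [2]
  Insert 9 (step 3): P = [1, 9] / [7];  Q = [1, 3] / [2]
  Insert 5 (step 4): P = [1, 5] / [7, 9];  Q = [1, 3] / [2, 4]
  Insert 6 (step 5): P = [1, 5, 6] / [7, 9];  Q = [1, 3, 5] / [2, 4]
  Insert 2 (step 6): P = [1, 2, 6] / [5, 9] / [7];  Q = [1, 3, 5] / [2, 4] / [6]
  Insert 8 (step 7): P = [1, 2, 6, 8] / [5, 9] / [7];  Q = [1, 3, 5, 7] / [2, 4] / [6]
  Insert 3 (step 8): P = [1, 2, 3, 8] / [5, 6] / [7, 9];  Q = [1, 3, 5, 7] / [2, 4] / [6, 8]
  Insert 4 (step 9): P = [1, 2, 3, 4] / [5, 6, 8] / [7, 9];  Q = [1, 3, 5, 7] / [2, 4, 9] / [6, 8]
Final shape: (4, 3, 2).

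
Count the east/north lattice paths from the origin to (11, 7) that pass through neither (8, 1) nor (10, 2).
Number of paths = 30834

Inclusion–exclusion. Total paths: C(18, 11) = 31824. Through P₁: C(9, 8)·C(9, 3) = 756. Through P₂: C(12, 10)·C(6, 1) = 396. Since P₁ is strictly southwest of P₂, a monotone path through both must visit P₁ then P₂; paths through both = C(9, 8)·C(3, 2)·C(6, 1) = 162. Avoid both = 31824 − 756 − 396 + 162 = 30834.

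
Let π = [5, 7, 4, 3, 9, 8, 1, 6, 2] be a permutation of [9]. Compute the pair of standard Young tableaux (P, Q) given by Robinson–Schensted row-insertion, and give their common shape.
P = [1, 2, 8] / [3, 6] / [4, 7] / [5, 9];  Q = [1, 2, 5] / [3, 6] / [4, 8] / [7, 9];  common shape = (3, 2, 2, 2)

Row-insert the values π_1, π_2, … into P one at a time, bumping the leftmost entry strictly greater than the inserted value down to the next row. The recording tableau Q records, in position (i, j), the step at which that cell was added to P.
  Insert 5 (step 1): P = [5];  Q = [1]
  Insert 7 (step 2): P = [5, 7];  Q = [1, 2]
  Insert 4 (step 3): P = [4, 7] / [5];  Q = [1, 2] / [3]
  Insert 3 (step 4): P = [3, 7] / [4] / [5];  Q = [1, 2] / [3] / [4]
  Insert 9 (step 5): P = [3, 7, 9] / [4] / [5];  Q = [1, 2, 5] / [3] / [4]
  Insert 8 (step 6): P = [3, 7, 8] / [4, 9] / [5];  Q = [1, 2, 5] / [3, 6] / [4]
  Insert 1 (step 7): P = [1, 7, 8] / [3, 9] / [4] / [5];  Q = [1, 2, 5] / [3, 6] / [4] / [7]
  Insert 6 (step 8): P = [1, 6, 8] / [3, 7] / [4, 9] / [5];  Q = [1, 2, 5] / [3, 6] / [4, 8] / [7]
  Insert 2 (step 9): P = [1, 2, 8] / [3, 6] / [4, 7] / [5, 9];  Q = [1, 2, 5] / [3, 6] / [4, 8] / [7, 9]
Final shape: (3, 2, 2, 2).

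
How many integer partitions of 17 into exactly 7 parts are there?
p(17, 7 parts) = 38

Partitions of n into exactly k parts are in bijection with partitions of n − k into at most k parts (subtract 1 from each part). So p(17, exactly 7) = p(10, parts ≤ 7). Computing via the recurrence p(m, j) = p(m, j−1) + p(m−j, j) gives 38.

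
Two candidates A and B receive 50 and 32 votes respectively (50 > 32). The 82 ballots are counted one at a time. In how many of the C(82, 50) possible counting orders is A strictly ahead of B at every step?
Strict-lead orderings = 13038830116731230997042

Total orderings of the 82 votes with 50 for A: C(82, 50) = 59399114976220052319858. By the Bertrand ballot formula (Cycle Lemma / reflection principle), the number of orderings in which A is strictly ahead of B throughout is (p − q)/(p + q) · C(p + q, p) = (50 − 32)/(50 + 32) · 59399114976220052319858 = 13038830116731230997042.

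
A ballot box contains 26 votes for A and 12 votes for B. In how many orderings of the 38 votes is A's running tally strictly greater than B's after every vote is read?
Strict-lead orderings = 997490844

Total orderings of the 38 votes with 26 for A: C(38, 26) = 2707475148. By the Bertrand ballot formula (Cycle Lemma / reflection principle), the number of orderings in which A is strictly ahead of B throughout is (p − q)/(p + q) · C(p + q, p) = (26 − 12)/(26 + 12) · 2707475148 = 997490844.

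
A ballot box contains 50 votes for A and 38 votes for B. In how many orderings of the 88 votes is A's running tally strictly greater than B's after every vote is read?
Strict-lead orderings = 1590034346089163748909252

Total orderings of the 88 votes with 50 for A: C(88, 50) = 11660251871320534158667848. By the Bertrand ballot formula (Cycle Lemma / reflection principle), the number of orderings in which A is strictly ahead of B throughout is (p − q)/(p + q) · C(p + q, p) = (50 − 38)/(50 + 38) · 11660251871320534158667848 = 1590034346089163748909252.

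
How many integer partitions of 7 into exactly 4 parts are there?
p(7, 4 parts) = 3

Partitions of n into exactly k parts ↔ partitions of n − k into at most k parts (subtract 1 from each part). For n = 7, k = 4, the partitions are: 4+1+1+1, 3+2+1+1, 2+2+2+1. Count = 3.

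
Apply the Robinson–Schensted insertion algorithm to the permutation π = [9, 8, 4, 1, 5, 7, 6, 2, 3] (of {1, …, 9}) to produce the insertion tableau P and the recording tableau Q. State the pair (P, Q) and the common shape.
P = [1, 2, 3] / [4, 5, 6] / [7] / [8] / [9];  Q = [1, 5, 6] / [2, 7, 9] / [3] / [4] / [8];  common shape = (3, 3, 1, 1, 1)

Row-insert the values π_1, π_2, … into P one at a time, bumping the leftmost entry strictly greater than the inserted value down to the next row. The recording tableau Q records, in position (i, j), the step at which that cell was added to P.
  Insert 9 (step 1): P = [9];  Q = [1]
  Insert 8 (step 2): P = [8] / [9];  Q = [1] / [2]
  Insert 4 (step 3): P = [4] / [8] / [9];  Q = [1] / [2] / [3]
  Insert 1 (step 4): P = [1] / [4] / [8] / [9];  Q = [1] / [2] / [3] / [4]
  Insert 5 (step 5): P = [1, 5] / [4] / [8] / [9];  Q = [1, 5] / [2] / [3] / [4]
  Insert 7 (step 6): P = [1, 5, 7] / [4] / [8] / [9];  Q = [1, 5, 6] / [2] / [3] / [4]
  Insert 6 (step 7): P = [1, 5, 6] / [4, 7] / [8] / [9];  Q = [1, 5, 6] / [2, 7] / [3] / [4]
  Insert 2 (step 8): P = [1, 2, 6] / [4, 5] / [7] / [8] / [9];  Q = [1, 5, 6] / [2, 7] / [3] / [4] / [8]
  Insert 3 (step 9): P = [1, 2, 3] / [4, 5, 6] / [7] / [8] / [9];  Q = [1, 5, 6] / [2, 7, 9] / [3] / [4] / [8]
Final shape: (3, 3, 1, 1, 1).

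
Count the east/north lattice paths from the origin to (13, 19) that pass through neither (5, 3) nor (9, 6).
Number of paths = 298940124

Inclusion–exclusion. Total paths: C(32, 13) = 347373600. Through P₁: C(8, 5)·C(24, 8) = 41186376. Through P₂: C(15, 9)·C(17, 4) = 11911900. Since P₁ is strictly southwest of P₂, a monotone path through both must visit P₁ then P₂; paths through both = C(8, 5)·C(7, 4)·C(17, 4) = 4664800. Avoid both = 347373600 − 41186376 − 11911900 + 4664800 = 298940124.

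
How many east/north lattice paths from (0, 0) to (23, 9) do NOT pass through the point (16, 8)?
Number of paths = 22165032

Total paths from (0, 0) to (23, 9): C(32, 23) = 28048800. Paths through (16, 8): (paths (0, 0) → (16, 8)) × (paths (16, 8) → (23, 9)) = C(24, 16) · C(8, 7) = 735471 · 8 = 5883768. Avoidance count = 28048800 − 5883768 = 22165032.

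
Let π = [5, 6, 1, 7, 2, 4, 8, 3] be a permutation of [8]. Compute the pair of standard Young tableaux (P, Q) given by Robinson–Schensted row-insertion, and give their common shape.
P = [1, 2, 3, 8] / [4, 6, 7] / [5];  Q = [1, 2, 4, 7] / [3, 5, 6] / [8];  common shape = (4, 3, 1)

Row-insert the values π_1, π_2, … into P one at a time, bumping the leftmost entry strictly greater than the inserted value down to the next row. The recording tableau Q records, in position (i, j), the step at which that cell was added to P.
  Insert 5 (step 1): P = [5];  Q = [1]
  Insert 6 (step 2): P = [5, 6];  Q = [1, 2]
  Insert 1 (step 3): P = [1, 6] / [5];  Q = [1, 2] / [3]
  Insert 7 (step 4): P = [1, 6, 7] / [5];  Q = [1, 2, 4] / [3]
  Insert 2 (step 5): P = [1, 2, 7] / [5, 6];  Q = [1, 2, 4] / [3, 5]
  Insert 4 (step 6): P = [1, 2, 4] / [5, 6, 7];  Q = [1, 2, 4] / [3, 5, 6]
  Insert 8 (step 7): P = [1, 2, 4, 8] / [5, 6, 7];  Q = [1, 2, 4, 7] / [3, 5, 6]
  Insert 3 (step 8): P = [1, 2, 3, 8] / [4, 6, 7] / [5];  Q = [1, 2, 4, 7] / [3, 5, 6] / [8]
Final shape: (4, 3, 1).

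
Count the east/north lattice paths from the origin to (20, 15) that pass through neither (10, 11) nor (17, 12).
Number of paths = 1913390304

Inclusion–exclusion. Total paths: C(35, 20) = 3247943160. Through P₁: C(21, 10)·C(14, 10) = 353068716. Through P₂: C(29, 17)·C(6, 3) = 1037918700. Since P₁ is strictly southwest of P₂, a monotone path through both must visit P₁ then P₂; paths through both = C(21, 10)·C(8, 7)·C(6, 3) = 56434560. Avoid both = 3247943160 − 353068716 − 1037918700 + 56434560 = 1913390304.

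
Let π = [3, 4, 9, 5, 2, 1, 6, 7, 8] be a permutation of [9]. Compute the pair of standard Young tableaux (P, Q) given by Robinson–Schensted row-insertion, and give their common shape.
P = [1, 4, 5, 6, 7, 8] / [2] / [3] / [9];  Q = [1, 2, 3, 7, 8, 9] / [4] / [5] / [6];  common shape = (6, 1, 1, 1)

Row-insert the values π_1, π_2, … into P one at a time, bumping the leftmost entry strictly greater than the inserted value down to the next row. The recording tableau Q records, in position (i, j), the step at which that cell was added to P.
  Insert 3 (step 1): P = [3];  Q = [1]
  Insert 4 (step 2): P = [3, 4];  Q = [1, 2]
  Insert 9 (step 3): P = [3, 4, 9];  Q = [1, 2, 3]
  Insert 5 (step 4): P = [3, 4, 5] / [9];  Q = [1, 2, 3] / [4]
  Insert 2 (step 5): P = [2, 4, 5] / [3] / [9];  Q = [1, 2, 3] / [4] / [5]
  Insert 1 (step 6): P = [1, 4, 5] / [2] / [3] / [9];  Q = [1, 2, 3] / [4] / [5] / [6]
  Insert 6 (step 7): P = [1, 4, 5, 6] / [2] / [3] / [9];  Q = [1, 2, 3, 7] / [4] / [5] / [6]
  Insert 7 (step 8): P = [1, 4, 5, 6, 7] / [2] / [3] / [9];  Q = [1, 2, 3, 7, 8] / [4] / [5] / [6]
  Insert 8 (step 9): P = [1, 4, 5, 6, 7, 8] / [2] / [3] / [9];  Q = [1, 2, 3, 7, 8, 9] / [4] / [5] / [6]
Final shape: (6, 1, 1, 1).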